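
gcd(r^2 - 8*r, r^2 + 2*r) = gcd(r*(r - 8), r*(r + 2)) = r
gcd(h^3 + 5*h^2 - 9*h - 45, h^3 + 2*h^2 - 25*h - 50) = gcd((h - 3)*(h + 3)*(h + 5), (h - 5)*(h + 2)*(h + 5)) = h + 5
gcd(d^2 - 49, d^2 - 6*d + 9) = 1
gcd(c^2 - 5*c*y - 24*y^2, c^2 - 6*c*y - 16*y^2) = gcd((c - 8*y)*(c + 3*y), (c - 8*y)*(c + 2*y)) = -c + 8*y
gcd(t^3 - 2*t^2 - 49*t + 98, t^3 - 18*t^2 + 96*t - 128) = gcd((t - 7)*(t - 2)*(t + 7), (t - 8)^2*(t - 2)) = t - 2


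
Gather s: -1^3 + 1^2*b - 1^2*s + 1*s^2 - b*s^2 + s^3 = b + s^3 + s^2*(1 - b) - s - 1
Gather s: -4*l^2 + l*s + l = -4*l^2 + l*s + l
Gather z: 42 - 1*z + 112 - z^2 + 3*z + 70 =-z^2 + 2*z + 224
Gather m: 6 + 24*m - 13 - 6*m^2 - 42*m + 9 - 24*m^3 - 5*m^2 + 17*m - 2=-24*m^3 - 11*m^2 - m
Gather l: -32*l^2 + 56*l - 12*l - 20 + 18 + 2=-32*l^2 + 44*l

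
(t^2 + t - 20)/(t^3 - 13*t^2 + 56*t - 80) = (t + 5)/(t^2 - 9*t + 20)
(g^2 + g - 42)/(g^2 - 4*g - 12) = (g + 7)/(g + 2)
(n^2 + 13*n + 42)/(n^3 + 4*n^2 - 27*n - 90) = (n + 7)/(n^2 - 2*n - 15)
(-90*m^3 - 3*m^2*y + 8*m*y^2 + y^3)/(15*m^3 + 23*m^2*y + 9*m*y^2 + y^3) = (-18*m^2 + 3*m*y + y^2)/(3*m^2 + 4*m*y + y^2)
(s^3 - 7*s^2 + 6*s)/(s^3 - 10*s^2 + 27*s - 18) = s/(s - 3)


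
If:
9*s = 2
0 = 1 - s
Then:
No Solution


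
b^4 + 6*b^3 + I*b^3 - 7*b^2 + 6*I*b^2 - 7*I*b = b*(b - 1)*(b + 7)*(b + I)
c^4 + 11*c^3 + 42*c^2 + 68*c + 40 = (c + 2)^3*(c + 5)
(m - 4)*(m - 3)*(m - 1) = m^3 - 8*m^2 + 19*m - 12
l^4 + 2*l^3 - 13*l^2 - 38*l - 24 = (l - 4)*(l + 1)*(l + 2)*(l + 3)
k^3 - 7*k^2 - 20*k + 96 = (k - 8)*(k - 3)*(k + 4)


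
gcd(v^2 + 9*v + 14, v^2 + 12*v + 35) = v + 7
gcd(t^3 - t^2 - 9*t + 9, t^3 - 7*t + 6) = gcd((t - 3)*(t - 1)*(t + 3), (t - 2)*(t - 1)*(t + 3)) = t^2 + 2*t - 3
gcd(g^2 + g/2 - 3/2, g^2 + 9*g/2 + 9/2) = g + 3/2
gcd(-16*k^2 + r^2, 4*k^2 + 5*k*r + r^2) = 4*k + r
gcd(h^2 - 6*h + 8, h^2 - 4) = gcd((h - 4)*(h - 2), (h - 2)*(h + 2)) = h - 2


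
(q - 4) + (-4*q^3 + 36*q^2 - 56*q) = -4*q^3 + 36*q^2 - 55*q - 4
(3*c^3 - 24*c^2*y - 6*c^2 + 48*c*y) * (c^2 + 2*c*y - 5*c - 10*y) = 3*c^5 - 18*c^4*y - 21*c^4 - 48*c^3*y^2 + 126*c^3*y + 30*c^3 + 336*c^2*y^2 - 180*c^2*y - 480*c*y^2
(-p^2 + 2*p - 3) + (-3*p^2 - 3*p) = -4*p^2 - p - 3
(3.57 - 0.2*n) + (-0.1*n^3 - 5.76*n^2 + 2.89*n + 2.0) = -0.1*n^3 - 5.76*n^2 + 2.69*n + 5.57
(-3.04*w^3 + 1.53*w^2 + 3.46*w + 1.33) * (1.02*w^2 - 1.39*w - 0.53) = -3.1008*w^5 + 5.7862*w^4 + 3.0137*w^3 - 4.2637*w^2 - 3.6825*w - 0.7049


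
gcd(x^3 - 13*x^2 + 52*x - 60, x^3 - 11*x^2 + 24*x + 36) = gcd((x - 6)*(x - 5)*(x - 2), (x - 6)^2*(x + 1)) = x - 6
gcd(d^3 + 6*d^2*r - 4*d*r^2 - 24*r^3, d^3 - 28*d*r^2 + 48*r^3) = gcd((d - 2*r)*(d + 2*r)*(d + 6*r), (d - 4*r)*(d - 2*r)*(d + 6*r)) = -d^2 - 4*d*r + 12*r^2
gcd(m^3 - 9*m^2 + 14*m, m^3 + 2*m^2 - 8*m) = m^2 - 2*m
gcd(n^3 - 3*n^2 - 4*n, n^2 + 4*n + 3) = n + 1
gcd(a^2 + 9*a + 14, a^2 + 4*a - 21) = a + 7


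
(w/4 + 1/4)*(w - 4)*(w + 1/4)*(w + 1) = w^4/4 - 7*w^3/16 - 15*w^2/8 - 23*w/16 - 1/4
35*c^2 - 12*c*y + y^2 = (-7*c + y)*(-5*c + y)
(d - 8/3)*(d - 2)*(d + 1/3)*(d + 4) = d^4 - d^3/3 - 122*d^2/9 + 152*d/9 + 64/9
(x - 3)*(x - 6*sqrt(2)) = x^2 - 6*sqrt(2)*x - 3*x + 18*sqrt(2)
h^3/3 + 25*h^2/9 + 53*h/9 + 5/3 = (h/3 + 1)*(h + 1/3)*(h + 5)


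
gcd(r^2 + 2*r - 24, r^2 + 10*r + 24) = r + 6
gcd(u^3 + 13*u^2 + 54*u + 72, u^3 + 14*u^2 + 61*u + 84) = u^2 + 7*u + 12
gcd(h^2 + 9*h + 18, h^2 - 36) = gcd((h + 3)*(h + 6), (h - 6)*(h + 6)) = h + 6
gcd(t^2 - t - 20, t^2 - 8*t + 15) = t - 5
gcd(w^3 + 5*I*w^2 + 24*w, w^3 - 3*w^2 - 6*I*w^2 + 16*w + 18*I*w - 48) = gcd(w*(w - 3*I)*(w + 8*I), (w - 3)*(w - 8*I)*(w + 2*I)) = 1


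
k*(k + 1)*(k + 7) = k^3 + 8*k^2 + 7*k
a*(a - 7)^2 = a^3 - 14*a^2 + 49*a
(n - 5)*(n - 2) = n^2 - 7*n + 10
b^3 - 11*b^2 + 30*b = b*(b - 6)*(b - 5)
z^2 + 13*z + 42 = (z + 6)*(z + 7)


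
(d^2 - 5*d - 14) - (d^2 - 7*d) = 2*d - 14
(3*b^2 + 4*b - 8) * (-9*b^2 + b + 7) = -27*b^4 - 33*b^3 + 97*b^2 + 20*b - 56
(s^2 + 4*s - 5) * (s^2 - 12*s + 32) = s^4 - 8*s^3 - 21*s^2 + 188*s - 160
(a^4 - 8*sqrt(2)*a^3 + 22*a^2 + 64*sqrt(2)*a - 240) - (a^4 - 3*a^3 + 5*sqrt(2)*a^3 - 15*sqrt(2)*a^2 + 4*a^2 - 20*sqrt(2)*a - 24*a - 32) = -13*sqrt(2)*a^3 + 3*a^3 + 18*a^2 + 15*sqrt(2)*a^2 + 24*a + 84*sqrt(2)*a - 208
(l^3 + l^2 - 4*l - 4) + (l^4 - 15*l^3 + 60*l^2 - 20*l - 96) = l^4 - 14*l^3 + 61*l^2 - 24*l - 100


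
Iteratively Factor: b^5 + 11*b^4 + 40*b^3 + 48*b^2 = (b + 4)*(b^4 + 7*b^3 + 12*b^2) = (b + 3)*(b + 4)*(b^3 + 4*b^2) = (b + 3)*(b + 4)^2*(b^2) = b*(b + 3)*(b + 4)^2*(b)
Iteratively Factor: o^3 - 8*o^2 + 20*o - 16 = (o - 2)*(o^2 - 6*o + 8) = (o - 2)^2*(o - 4)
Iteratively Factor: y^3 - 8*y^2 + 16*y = (y - 4)*(y^2 - 4*y) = (y - 4)^2*(y)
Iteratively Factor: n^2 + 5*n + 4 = (n + 1)*(n + 4)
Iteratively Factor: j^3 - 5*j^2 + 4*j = (j - 1)*(j^2 - 4*j) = j*(j - 1)*(j - 4)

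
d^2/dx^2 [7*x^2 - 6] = 14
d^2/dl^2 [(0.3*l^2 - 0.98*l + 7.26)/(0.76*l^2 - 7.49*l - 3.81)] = (2.283344*l^3 + 30.372336*l^2 - 264.987072*l + 921.259548)/(0.438976*l^6 - 12.978672*l^5 + 121.30626*l^4 - 290.061485*l^3 - 608.127435*l^2 - 326.176767*l - 55.306341)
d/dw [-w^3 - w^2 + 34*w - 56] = -3*w^2 - 2*w + 34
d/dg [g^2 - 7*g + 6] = 2*g - 7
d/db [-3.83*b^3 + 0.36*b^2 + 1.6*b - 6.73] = -11.49*b^2 + 0.72*b + 1.6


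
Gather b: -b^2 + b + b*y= -b^2 + b*(y + 1)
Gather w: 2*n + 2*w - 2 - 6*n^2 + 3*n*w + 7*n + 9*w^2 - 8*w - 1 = -6*n^2 + 9*n + 9*w^2 + w*(3*n - 6) - 3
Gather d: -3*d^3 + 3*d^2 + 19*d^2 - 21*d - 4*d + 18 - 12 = -3*d^3 + 22*d^2 - 25*d + 6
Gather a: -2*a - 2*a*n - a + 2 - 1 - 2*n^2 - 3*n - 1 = a*(-2*n - 3) - 2*n^2 - 3*n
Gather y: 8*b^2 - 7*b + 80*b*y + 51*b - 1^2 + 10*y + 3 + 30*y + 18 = 8*b^2 + 44*b + y*(80*b + 40) + 20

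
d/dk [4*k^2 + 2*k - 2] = 8*k + 2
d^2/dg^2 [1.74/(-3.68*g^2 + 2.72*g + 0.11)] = (-47.127552*g^2 + 34.833408*g + 1.74*(7.36*g - 2.72)*(14.72*g - 5.44) + 1.408704)/(-3.68*g^2 + 2.72*g + 0.11)^3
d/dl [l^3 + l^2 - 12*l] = 3*l^2 + 2*l - 12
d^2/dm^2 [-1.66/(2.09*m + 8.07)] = -14.502092/(2.09*m + 8.07)^3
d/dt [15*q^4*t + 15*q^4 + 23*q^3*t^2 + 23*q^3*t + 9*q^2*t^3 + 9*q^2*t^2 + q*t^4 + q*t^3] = q*(15*q^3 + 46*q^2*t + 23*q^2 + 27*q*t^2 + 18*q*t + 4*t^3 + 3*t^2)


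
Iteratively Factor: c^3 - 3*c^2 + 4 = (c - 2)*(c^2 - c - 2) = (c - 2)^2*(c + 1)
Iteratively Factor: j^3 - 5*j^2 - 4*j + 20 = (j + 2)*(j^2 - 7*j + 10) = (j - 5)*(j + 2)*(j - 2)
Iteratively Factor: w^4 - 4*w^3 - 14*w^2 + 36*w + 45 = (w - 5)*(w^3 + w^2 - 9*w - 9) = (w - 5)*(w - 3)*(w^2 + 4*w + 3) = (w - 5)*(w - 3)*(w + 1)*(w + 3)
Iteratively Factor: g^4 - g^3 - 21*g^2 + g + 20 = (g + 1)*(g^3 - 2*g^2 - 19*g + 20) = (g - 5)*(g + 1)*(g^2 + 3*g - 4) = (g - 5)*(g + 1)*(g + 4)*(g - 1)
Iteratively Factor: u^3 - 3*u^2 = (u)*(u^2 - 3*u) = u*(u - 3)*(u)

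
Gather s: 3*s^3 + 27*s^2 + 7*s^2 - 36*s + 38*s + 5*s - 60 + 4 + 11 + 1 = 3*s^3 + 34*s^2 + 7*s - 44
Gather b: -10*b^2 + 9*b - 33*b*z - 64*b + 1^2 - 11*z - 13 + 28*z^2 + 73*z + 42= -10*b^2 + b*(-33*z - 55) + 28*z^2 + 62*z + 30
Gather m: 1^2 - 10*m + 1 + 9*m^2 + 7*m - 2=9*m^2 - 3*m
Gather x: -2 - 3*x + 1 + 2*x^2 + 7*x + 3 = 2*x^2 + 4*x + 2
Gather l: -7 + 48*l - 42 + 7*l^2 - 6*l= 7*l^2 + 42*l - 49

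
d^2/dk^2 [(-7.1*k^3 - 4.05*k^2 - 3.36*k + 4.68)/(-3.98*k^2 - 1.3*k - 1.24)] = (1.13686837721616e-13*k^5 + 1.13686837721616e-13*k^4 + 18.4562479999997*k^3 - 496.052592*k^2 - 179.277792*k + 31.996992)/(63.044792*k^6 + 61.77756*k^5 + 79.104888*k^4 + 40.69156*k^3 + 24.645744*k^2 + 5.99664*k + 1.906624)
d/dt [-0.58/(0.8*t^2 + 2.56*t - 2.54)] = (0.928*t + 1.4848)/(0.8*t^2 + 2.56*t - 2.54)^2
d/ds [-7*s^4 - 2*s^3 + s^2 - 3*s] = -28*s^3 - 6*s^2 + 2*s - 3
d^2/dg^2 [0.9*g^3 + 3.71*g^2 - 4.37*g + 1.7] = 5.4*g + 7.42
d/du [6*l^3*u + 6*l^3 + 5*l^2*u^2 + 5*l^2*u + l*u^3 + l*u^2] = l*(6*l^2 + 10*l*u + 5*l + 3*u^2 + 2*u)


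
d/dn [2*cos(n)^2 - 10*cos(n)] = 2*(5 - 2*cos(n))*sin(n)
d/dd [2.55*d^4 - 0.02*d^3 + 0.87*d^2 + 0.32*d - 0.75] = 10.2*d^3 - 0.06*d^2 + 1.74*d + 0.32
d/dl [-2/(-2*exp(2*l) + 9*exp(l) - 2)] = (18 - 8*exp(l))*exp(l)/(2*exp(2*l) - 9*exp(l) + 2)^2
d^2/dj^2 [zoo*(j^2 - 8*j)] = zoo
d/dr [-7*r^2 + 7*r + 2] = 7 - 14*r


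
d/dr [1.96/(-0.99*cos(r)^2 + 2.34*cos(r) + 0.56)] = (4.5864 - 3.8808*cos(r))*sin(r)/(-0.99*cos(r)^2 + 2.34*cos(r) + 0.56)^2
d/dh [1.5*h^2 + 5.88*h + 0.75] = 3.0*h + 5.88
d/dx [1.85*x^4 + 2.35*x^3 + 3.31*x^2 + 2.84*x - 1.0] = 7.4*x^3 + 7.05*x^2 + 6.62*x + 2.84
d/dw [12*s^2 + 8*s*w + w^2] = 8*s + 2*w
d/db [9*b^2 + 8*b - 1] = 18*b + 8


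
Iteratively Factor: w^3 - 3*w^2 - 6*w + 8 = (w - 4)*(w^2 + w - 2) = (w - 4)*(w + 2)*(w - 1)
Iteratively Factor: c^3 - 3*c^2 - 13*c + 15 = (c - 5)*(c^2 + 2*c - 3) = (c - 5)*(c + 3)*(c - 1)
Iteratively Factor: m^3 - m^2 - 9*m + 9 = (m - 3)*(m^2 + 2*m - 3) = (m - 3)*(m - 1)*(m + 3)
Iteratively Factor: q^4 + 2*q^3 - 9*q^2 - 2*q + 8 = (q + 4)*(q^3 - 2*q^2 - q + 2) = (q + 1)*(q + 4)*(q^2 - 3*q + 2) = (q - 2)*(q + 1)*(q + 4)*(q - 1)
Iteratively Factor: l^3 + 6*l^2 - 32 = (l - 2)*(l^2 + 8*l + 16) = (l - 2)*(l + 4)*(l + 4)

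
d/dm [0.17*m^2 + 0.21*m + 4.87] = 0.34*m + 0.21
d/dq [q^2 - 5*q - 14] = 2*q - 5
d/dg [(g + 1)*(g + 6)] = 2*g + 7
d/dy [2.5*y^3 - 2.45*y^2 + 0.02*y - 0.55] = 7.5*y^2 - 4.9*y + 0.02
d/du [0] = 0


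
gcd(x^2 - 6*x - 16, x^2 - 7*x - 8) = x - 8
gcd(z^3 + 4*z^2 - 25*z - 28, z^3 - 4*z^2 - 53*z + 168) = z + 7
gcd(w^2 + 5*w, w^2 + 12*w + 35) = w + 5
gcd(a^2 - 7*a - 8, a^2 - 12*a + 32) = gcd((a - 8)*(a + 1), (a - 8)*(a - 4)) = a - 8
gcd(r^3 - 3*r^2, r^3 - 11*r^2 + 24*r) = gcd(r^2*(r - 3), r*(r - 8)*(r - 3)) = r^2 - 3*r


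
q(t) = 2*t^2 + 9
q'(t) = 4*t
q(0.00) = 9.00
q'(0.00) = 0.00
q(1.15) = 11.64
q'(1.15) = 4.60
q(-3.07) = 27.85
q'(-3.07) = -12.28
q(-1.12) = 11.51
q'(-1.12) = -4.48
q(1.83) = 15.70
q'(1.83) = 7.32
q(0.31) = 9.19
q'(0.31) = 1.24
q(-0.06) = 9.01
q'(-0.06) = -0.24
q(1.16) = 11.69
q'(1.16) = 4.64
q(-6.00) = 81.00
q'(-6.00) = -24.00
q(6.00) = 81.00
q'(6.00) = 24.00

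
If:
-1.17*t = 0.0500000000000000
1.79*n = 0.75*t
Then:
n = -0.02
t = -0.04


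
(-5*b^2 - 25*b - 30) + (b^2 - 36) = -4*b^2 - 25*b - 66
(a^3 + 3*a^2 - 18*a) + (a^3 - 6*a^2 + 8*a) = 2*a^3 - 3*a^2 - 10*a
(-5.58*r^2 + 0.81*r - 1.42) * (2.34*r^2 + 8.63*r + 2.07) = -13.0572*r^4 - 46.26*r^3 - 7.8831*r^2 - 10.5779*r - 2.9394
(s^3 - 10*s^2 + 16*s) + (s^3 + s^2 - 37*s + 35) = 2*s^3 - 9*s^2 - 21*s + 35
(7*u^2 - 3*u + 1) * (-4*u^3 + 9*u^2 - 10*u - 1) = -28*u^5 + 75*u^4 - 101*u^3 + 32*u^2 - 7*u - 1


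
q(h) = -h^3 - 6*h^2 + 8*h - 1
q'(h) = -3*h^2 - 12*h + 8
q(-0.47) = -5.98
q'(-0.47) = 12.98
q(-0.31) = -4.03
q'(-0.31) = 11.43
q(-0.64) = -8.32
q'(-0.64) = 14.45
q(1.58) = -7.28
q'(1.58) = -18.45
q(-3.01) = -52.17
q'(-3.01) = 16.94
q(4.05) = -133.45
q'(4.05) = -89.81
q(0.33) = 0.95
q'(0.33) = 3.71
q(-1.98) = -32.60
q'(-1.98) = 20.00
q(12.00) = -2497.00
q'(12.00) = -568.00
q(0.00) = -1.00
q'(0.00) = 8.00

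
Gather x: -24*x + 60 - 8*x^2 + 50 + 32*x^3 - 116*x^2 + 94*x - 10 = 32*x^3 - 124*x^2 + 70*x + 100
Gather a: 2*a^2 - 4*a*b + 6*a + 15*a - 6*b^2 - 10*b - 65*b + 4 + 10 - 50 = 2*a^2 + a*(21 - 4*b) - 6*b^2 - 75*b - 36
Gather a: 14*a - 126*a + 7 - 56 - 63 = -112*a - 112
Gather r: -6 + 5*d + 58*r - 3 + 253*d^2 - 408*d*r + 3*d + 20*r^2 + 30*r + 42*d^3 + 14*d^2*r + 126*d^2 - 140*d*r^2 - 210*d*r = 42*d^3 + 379*d^2 + 8*d + r^2*(20 - 140*d) + r*(14*d^2 - 618*d + 88) - 9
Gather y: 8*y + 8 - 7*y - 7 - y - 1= 0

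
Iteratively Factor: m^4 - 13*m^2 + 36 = (m + 3)*(m^3 - 3*m^2 - 4*m + 12) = (m - 2)*(m + 3)*(m^2 - m - 6) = (m - 3)*(m - 2)*(m + 3)*(m + 2)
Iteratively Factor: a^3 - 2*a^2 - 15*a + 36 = (a - 3)*(a^2 + a - 12) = (a - 3)^2*(a + 4)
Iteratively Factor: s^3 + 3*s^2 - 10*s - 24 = (s + 4)*(s^2 - s - 6) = (s + 2)*(s + 4)*(s - 3)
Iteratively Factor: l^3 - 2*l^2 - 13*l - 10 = (l + 2)*(l^2 - 4*l - 5) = (l + 1)*(l + 2)*(l - 5)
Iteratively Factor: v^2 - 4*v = (v - 4)*(v)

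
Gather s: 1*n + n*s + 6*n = n*s + 7*n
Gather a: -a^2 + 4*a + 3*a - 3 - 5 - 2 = -a^2 + 7*a - 10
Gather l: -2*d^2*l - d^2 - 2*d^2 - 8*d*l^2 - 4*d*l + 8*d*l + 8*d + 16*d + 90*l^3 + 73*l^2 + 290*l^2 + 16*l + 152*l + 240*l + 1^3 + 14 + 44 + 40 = -3*d^2 + 24*d + 90*l^3 + l^2*(363 - 8*d) + l*(-2*d^2 + 4*d + 408) + 99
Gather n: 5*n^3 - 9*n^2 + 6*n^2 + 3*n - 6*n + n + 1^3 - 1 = 5*n^3 - 3*n^2 - 2*n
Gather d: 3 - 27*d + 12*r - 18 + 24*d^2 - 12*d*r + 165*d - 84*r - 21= 24*d^2 + d*(138 - 12*r) - 72*r - 36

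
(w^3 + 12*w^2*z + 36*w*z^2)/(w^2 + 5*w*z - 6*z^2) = w*(-w - 6*z)/(-w + z)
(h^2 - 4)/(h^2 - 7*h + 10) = (h + 2)/(h - 5)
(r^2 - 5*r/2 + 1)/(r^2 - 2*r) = (r - 1/2)/r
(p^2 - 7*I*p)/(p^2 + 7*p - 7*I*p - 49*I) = p/(p + 7)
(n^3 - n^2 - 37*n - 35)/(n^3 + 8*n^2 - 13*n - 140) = (n^2 - 6*n - 7)/(n^2 + 3*n - 28)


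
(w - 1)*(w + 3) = w^2 + 2*w - 3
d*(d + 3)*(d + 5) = d^3 + 8*d^2 + 15*d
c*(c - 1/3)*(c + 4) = c^3 + 11*c^2/3 - 4*c/3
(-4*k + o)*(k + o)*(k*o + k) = -4*k^3*o - 4*k^3 - 3*k^2*o^2 - 3*k^2*o + k*o^3 + k*o^2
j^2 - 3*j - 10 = (j - 5)*(j + 2)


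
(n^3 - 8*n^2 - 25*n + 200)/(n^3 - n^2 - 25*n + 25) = (n - 8)/(n - 1)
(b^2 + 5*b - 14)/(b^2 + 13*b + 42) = (b - 2)/(b + 6)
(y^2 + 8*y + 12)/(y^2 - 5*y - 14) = (y + 6)/(y - 7)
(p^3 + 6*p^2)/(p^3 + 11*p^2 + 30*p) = p/(p + 5)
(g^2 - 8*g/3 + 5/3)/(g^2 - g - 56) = (-g^2 + 8*g/3 - 5/3)/(-g^2 + g + 56)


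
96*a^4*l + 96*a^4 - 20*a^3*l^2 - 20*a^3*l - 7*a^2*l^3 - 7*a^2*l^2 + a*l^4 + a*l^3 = (-8*a + l)*(-3*a + l)*(4*a + l)*(a*l + a)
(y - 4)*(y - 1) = y^2 - 5*y + 4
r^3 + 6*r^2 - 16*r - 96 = (r - 4)*(r + 4)*(r + 6)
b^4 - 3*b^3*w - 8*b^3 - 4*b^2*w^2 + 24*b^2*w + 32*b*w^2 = b*(b - 8)*(b - 4*w)*(b + w)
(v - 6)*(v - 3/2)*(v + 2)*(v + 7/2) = v^4 - 2*v^3 - 101*v^2/4 - 3*v + 63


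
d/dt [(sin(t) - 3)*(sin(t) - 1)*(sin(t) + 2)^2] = 2*(2*sin(t)^3 - 9*sin(t) - 2)*cos(t)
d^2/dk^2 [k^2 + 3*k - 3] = 2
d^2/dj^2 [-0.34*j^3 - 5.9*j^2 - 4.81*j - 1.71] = -2.04*j - 11.8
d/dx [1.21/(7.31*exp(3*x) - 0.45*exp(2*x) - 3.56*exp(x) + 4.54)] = (-26.5353*exp(2*x) + 1.089*exp(x) + 4.3076)*exp(x)/(7.31*exp(3*x) - 0.45*exp(2*x) - 3.56*exp(x) + 4.54)^2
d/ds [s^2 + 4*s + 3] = 2*s + 4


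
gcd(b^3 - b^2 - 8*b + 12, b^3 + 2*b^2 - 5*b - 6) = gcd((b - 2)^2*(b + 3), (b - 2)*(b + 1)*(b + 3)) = b^2 + b - 6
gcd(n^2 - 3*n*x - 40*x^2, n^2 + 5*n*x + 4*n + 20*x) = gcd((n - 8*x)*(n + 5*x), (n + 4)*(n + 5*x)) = n + 5*x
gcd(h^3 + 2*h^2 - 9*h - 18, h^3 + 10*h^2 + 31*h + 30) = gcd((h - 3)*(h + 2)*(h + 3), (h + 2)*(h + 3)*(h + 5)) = h^2 + 5*h + 6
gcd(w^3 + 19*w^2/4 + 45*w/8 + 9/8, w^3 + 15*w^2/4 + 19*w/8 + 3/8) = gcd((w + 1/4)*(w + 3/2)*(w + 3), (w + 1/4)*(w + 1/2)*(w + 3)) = w^2 + 13*w/4 + 3/4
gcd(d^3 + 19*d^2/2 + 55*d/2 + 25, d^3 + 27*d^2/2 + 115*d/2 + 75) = d^2 + 15*d/2 + 25/2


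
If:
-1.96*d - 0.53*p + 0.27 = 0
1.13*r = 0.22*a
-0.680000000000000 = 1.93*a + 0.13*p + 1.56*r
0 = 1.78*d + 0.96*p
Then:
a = -0.27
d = 0.28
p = -0.51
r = -0.05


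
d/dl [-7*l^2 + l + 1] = 1 - 14*l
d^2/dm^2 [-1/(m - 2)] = -2/(m - 2)^3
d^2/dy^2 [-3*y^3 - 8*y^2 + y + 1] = -18*y - 16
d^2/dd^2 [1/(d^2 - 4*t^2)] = 2*(3*d^2 + 4*t^2)/(d^2 - 4*t^2)^3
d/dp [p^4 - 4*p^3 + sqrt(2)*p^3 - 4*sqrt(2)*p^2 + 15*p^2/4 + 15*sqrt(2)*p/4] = 4*p^3 - 12*p^2 + 3*sqrt(2)*p^2 - 8*sqrt(2)*p + 15*p/2 + 15*sqrt(2)/4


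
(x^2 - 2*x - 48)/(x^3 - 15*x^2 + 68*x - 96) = (x + 6)/(x^2 - 7*x + 12)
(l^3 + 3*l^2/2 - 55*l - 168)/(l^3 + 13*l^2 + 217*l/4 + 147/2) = 2*(l - 8)/(2*l + 7)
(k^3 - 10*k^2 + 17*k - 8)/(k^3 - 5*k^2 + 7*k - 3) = (k - 8)/(k - 3)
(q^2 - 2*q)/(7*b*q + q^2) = (q - 2)/(7*b + q)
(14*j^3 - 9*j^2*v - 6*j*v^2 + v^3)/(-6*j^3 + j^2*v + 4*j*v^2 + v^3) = (-7*j + v)/(3*j + v)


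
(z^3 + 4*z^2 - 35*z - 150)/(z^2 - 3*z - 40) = (z^2 - z - 30)/(z - 8)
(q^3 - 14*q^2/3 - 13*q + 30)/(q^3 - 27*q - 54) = (q - 5/3)/(q + 3)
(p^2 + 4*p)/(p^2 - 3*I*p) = (p + 4)/(p - 3*I)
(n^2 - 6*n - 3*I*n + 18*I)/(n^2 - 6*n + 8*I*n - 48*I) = (n - 3*I)/(n + 8*I)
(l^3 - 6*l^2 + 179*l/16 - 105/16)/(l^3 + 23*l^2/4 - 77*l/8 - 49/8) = (4*l^2 - 17*l + 15)/(2*(2*l^2 + 15*l + 7))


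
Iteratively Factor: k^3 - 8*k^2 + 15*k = (k - 5)*(k^2 - 3*k) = k*(k - 5)*(k - 3)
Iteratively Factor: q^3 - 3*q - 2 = (q + 1)*(q^2 - q - 2) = (q + 1)^2*(q - 2)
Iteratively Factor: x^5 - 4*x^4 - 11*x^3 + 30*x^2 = (x + 3)*(x^4 - 7*x^3 + 10*x^2) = (x - 2)*(x + 3)*(x^3 - 5*x^2) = x*(x - 2)*(x + 3)*(x^2 - 5*x) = x*(x - 5)*(x - 2)*(x + 3)*(x)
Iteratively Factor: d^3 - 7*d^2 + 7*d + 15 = (d - 5)*(d^2 - 2*d - 3) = (d - 5)*(d + 1)*(d - 3)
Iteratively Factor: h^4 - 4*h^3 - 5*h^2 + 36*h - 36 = (h - 2)*(h^3 - 2*h^2 - 9*h + 18) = (h - 2)^2*(h^2 - 9) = (h - 2)^2*(h + 3)*(h - 3)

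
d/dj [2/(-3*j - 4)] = 6/(3*j + 4)^2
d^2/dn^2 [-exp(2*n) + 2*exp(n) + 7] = (2 - 4*exp(n))*exp(n)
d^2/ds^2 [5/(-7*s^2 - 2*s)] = 10*(7*s*(7*s + 2) - 4*(7*s + 1)^2)/(s^3*(7*s + 2)^3)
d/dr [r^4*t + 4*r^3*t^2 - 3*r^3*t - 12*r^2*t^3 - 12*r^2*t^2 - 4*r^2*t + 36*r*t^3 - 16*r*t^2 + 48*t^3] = t*(4*r^3 + 12*r^2*t - 9*r^2 - 24*r*t^2 - 24*r*t - 8*r + 36*t^2 - 16*t)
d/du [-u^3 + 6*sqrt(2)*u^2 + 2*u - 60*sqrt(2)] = -3*u^2 + 12*sqrt(2)*u + 2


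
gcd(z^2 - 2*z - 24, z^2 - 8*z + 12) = z - 6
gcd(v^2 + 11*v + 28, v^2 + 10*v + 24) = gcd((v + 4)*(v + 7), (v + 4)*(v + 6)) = v + 4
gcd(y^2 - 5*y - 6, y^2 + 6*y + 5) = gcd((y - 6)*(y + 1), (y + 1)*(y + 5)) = y + 1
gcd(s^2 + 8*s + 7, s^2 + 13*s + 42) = s + 7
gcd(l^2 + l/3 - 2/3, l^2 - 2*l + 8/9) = l - 2/3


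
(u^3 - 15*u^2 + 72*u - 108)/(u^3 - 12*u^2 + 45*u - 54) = (u - 6)/(u - 3)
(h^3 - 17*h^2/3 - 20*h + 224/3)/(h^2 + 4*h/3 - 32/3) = h - 7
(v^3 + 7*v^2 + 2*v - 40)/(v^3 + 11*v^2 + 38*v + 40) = (v - 2)/(v + 2)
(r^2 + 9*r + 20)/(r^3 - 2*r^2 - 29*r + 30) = (r + 4)/(r^2 - 7*r + 6)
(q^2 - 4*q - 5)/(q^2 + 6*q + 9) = (q^2 - 4*q - 5)/(q^2 + 6*q + 9)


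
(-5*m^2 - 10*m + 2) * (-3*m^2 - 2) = 15*m^4 + 30*m^3 + 4*m^2 + 20*m - 4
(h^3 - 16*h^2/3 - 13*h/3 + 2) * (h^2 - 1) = h^5 - 16*h^4/3 - 16*h^3/3 + 22*h^2/3 + 13*h/3 - 2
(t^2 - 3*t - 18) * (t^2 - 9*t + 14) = t^4 - 12*t^3 + 23*t^2 + 120*t - 252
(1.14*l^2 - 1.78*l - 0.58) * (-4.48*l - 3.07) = -5.1072*l^3 + 4.4746*l^2 + 8.063*l + 1.7806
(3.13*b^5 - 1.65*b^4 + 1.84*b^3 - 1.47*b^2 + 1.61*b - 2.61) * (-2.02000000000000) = -6.3226*b^5 + 3.333*b^4 - 3.7168*b^3 + 2.9694*b^2 - 3.2522*b + 5.2722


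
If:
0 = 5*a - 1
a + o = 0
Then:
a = 1/5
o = -1/5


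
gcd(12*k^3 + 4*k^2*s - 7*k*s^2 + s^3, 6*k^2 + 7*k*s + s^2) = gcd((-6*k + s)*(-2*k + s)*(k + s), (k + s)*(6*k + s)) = k + s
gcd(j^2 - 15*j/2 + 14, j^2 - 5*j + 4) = j - 4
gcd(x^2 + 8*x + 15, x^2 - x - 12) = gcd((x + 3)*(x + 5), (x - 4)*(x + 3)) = x + 3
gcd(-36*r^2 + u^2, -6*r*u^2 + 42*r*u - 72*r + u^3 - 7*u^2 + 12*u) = 6*r - u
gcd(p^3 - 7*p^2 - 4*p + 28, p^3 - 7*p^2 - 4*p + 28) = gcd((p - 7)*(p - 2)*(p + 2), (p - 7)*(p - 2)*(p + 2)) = p^3 - 7*p^2 - 4*p + 28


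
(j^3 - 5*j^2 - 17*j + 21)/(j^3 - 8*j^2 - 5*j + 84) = (j - 1)/(j - 4)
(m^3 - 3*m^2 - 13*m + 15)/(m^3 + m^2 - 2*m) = (m^2 - 2*m - 15)/(m*(m + 2))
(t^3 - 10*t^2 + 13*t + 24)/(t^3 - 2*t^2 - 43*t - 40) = (t - 3)/(t + 5)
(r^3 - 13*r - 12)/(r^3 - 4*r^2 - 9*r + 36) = (r + 1)/(r - 3)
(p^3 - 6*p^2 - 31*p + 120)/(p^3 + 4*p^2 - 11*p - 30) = (p - 8)/(p + 2)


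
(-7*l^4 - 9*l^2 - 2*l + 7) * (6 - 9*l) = 63*l^5 - 42*l^4 + 81*l^3 - 36*l^2 - 75*l + 42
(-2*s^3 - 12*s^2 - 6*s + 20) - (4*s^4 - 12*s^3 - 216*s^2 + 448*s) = -4*s^4 + 10*s^3 + 204*s^2 - 454*s + 20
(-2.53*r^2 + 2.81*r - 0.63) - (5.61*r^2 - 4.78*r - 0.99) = -8.14*r^2 + 7.59*r + 0.36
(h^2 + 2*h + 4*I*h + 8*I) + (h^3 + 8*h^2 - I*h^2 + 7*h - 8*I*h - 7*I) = h^3 + 9*h^2 - I*h^2 + 9*h - 4*I*h + I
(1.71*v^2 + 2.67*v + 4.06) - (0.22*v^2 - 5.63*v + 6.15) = 1.49*v^2 + 8.3*v - 2.09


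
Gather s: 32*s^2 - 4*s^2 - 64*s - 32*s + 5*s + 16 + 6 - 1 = 28*s^2 - 91*s + 21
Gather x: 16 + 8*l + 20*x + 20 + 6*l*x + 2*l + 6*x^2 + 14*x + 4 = 10*l + 6*x^2 + x*(6*l + 34) + 40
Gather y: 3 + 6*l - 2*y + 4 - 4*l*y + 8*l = 14*l + y*(-4*l - 2) + 7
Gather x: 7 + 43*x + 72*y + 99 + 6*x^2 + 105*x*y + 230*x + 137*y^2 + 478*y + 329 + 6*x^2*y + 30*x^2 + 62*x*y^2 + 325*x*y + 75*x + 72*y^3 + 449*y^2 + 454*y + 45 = x^2*(6*y + 36) + x*(62*y^2 + 430*y + 348) + 72*y^3 + 586*y^2 + 1004*y + 480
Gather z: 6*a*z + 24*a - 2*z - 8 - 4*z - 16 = 24*a + z*(6*a - 6) - 24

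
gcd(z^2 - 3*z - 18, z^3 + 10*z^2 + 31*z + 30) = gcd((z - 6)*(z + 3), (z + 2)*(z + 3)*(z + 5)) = z + 3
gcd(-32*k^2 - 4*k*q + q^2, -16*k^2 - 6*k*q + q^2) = -8*k + q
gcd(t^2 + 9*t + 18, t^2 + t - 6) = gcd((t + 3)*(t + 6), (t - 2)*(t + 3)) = t + 3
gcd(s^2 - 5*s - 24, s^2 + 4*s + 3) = s + 3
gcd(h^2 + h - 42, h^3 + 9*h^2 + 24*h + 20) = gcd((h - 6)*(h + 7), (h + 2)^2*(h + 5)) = 1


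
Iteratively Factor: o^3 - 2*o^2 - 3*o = (o + 1)*(o^2 - 3*o) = (o - 3)*(o + 1)*(o)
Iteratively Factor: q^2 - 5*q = (q - 5)*(q)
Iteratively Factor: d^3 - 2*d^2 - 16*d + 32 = (d - 4)*(d^2 + 2*d - 8) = (d - 4)*(d - 2)*(d + 4)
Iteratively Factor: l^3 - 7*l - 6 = (l - 3)*(l^2 + 3*l + 2) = (l - 3)*(l + 1)*(l + 2)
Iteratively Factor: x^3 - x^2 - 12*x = (x + 3)*(x^2 - 4*x) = (x - 4)*(x + 3)*(x)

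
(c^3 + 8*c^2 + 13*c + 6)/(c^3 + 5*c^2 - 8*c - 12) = (c + 1)/(c - 2)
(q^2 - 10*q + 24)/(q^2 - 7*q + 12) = (q - 6)/(q - 3)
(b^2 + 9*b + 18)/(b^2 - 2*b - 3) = (b^2 + 9*b + 18)/(b^2 - 2*b - 3)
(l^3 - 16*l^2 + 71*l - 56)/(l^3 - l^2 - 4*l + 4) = (l^2 - 15*l + 56)/(l^2 - 4)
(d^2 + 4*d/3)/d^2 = (d + 4/3)/d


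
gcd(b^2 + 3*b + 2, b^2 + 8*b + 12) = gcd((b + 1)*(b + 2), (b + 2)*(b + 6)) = b + 2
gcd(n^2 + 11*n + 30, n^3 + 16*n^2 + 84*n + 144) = n + 6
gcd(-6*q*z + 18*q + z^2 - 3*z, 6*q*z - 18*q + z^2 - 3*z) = z - 3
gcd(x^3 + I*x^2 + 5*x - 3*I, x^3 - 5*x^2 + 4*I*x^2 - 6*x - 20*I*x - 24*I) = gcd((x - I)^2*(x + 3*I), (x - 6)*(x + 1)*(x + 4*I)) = 1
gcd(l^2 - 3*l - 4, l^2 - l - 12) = l - 4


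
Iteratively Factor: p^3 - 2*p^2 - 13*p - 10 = (p + 2)*(p^2 - 4*p - 5) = (p - 5)*(p + 2)*(p + 1)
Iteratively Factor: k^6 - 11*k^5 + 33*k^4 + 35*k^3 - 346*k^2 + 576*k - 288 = (k - 3)*(k^5 - 8*k^4 + 9*k^3 + 62*k^2 - 160*k + 96) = (k - 3)*(k - 1)*(k^4 - 7*k^3 + 2*k^2 + 64*k - 96) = (k - 3)*(k - 2)*(k - 1)*(k^3 - 5*k^2 - 8*k + 48) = (k - 4)*(k - 3)*(k - 2)*(k - 1)*(k^2 - k - 12) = (k - 4)*(k - 3)*(k - 2)*(k - 1)*(k + 3)*(k - 4)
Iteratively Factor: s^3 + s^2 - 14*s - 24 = (s + 3)*(s^2 - 2*s - 8) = (s - 4)*(s + 3)*(s + 2)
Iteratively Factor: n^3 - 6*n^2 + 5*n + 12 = (n + 1)*(n^2 - 7*n + 12) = (n - 3)*(n + 1)*(n - 4)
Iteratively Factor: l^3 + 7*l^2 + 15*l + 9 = (l + 3)*(l^2 + 4*l + 3) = (l + 3)^2*(l + 1)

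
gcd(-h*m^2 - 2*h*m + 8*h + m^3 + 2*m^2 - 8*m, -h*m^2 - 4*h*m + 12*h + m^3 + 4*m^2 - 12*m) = h*m - 2*h - m^2 + 2*m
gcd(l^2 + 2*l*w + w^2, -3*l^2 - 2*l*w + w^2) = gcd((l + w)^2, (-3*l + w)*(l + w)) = l + w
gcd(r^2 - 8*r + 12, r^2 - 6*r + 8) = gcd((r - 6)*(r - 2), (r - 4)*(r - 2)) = r - 2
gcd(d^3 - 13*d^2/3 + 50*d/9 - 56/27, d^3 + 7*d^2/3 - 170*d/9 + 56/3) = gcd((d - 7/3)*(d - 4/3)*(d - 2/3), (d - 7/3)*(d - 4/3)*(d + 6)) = d^2 - 11*d/3 + 28/9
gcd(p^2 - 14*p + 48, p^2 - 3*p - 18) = p - 6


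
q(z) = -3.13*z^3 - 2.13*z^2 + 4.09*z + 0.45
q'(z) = -9.39*z^2 - 4.26*z + 4.09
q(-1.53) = 0.42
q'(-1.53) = -11.37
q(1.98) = -24.10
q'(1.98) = -41.16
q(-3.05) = 56.97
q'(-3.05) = -70.27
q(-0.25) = -0.66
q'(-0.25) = 4.57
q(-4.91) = 299.52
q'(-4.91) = -201.37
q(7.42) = -1365.14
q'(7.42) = -544.50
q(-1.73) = 3.21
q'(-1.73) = -16.64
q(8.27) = -1881.76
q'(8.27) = -673.35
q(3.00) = -90.96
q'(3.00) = -93.20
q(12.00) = -5665.83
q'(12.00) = -1399.19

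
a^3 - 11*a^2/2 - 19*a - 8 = (a - 8)*(a + 1/2)*(a + 2)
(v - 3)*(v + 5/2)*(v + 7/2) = v^3 + 3*v^2 - 37*v/4 - 105/4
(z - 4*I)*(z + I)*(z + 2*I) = z^3 - I*z^2 + 10*z + 8*I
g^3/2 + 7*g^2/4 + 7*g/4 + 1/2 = (g/2 + 1)*(g + 1/2)*(g + 1)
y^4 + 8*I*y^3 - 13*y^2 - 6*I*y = y*(y + I)^2*(y + 6*I)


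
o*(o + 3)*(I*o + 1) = I*o^3 + o^2 + 3*I*o^2 + 3*o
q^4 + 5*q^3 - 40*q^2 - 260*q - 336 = (q - 7)*(q + 2)*(q + 4)*(q + 6)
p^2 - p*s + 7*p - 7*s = (p + 7)*(p - s)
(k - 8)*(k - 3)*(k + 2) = k^3 - 9*k^2 + 2*k + 48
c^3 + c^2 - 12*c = c*(c - 3)*(c + 4)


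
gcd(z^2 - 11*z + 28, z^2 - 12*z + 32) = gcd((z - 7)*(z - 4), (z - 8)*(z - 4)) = z - 4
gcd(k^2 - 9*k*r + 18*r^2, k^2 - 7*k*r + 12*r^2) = -k + 3*r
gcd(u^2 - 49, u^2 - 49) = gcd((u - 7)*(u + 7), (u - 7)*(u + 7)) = u^2 - 49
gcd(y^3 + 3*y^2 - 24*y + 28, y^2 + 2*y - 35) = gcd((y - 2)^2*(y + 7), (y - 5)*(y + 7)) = y + 7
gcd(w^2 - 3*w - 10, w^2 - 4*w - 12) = w + 2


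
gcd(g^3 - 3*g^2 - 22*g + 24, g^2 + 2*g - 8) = g + 4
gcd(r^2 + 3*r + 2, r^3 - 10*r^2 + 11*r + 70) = r + 2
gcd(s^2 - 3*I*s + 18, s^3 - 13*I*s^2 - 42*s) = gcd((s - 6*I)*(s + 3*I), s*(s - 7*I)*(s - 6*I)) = s - 6*I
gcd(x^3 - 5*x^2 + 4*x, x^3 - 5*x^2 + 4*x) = x^3 - 5*x^2 + 4*x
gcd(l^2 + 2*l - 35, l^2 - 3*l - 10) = l - 5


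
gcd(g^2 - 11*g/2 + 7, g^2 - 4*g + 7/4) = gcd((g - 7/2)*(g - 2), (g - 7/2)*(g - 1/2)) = g - 7/2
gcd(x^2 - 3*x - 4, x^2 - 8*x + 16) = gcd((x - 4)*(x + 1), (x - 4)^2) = x - 4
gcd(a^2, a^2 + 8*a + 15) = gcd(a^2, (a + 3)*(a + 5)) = 1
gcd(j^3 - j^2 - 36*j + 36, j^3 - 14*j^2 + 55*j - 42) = j^2 - 7*j + 6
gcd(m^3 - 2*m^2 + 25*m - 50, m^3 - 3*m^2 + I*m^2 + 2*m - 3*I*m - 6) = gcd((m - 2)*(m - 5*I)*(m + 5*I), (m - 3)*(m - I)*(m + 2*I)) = 1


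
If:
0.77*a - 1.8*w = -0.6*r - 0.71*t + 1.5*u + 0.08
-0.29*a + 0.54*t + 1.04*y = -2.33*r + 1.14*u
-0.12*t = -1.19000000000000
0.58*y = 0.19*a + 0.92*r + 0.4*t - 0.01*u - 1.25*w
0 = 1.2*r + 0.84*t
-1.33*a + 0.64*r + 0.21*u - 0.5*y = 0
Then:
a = -9.74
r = -6.94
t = 9.92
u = 13.80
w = -14.11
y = 22.81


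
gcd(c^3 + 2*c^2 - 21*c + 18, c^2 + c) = 1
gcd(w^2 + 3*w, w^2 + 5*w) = w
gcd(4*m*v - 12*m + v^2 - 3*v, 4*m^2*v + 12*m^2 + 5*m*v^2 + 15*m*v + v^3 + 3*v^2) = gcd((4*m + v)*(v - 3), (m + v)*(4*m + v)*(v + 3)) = 4*m + v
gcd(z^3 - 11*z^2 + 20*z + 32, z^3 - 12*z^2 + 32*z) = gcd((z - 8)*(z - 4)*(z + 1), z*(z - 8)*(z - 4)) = z^2 - 12*z + 32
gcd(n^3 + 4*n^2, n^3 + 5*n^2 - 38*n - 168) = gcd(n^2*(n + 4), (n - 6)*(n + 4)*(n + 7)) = n + 4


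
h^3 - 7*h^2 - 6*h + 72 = (h - 6)*(h - 4)*(h + 3)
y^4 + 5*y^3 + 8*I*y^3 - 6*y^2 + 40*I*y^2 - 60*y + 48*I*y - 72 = (y + 2)*(y + 3)*(y + 2*I)*(y + 6*I)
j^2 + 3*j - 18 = (j - 3)*(j + 6)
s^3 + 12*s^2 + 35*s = s*(s + 5)*(s + 7)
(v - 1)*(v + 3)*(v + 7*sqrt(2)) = v^3 + 2*v^2 + 7*sqrt(2)*v^2 - 3*v + 14*sqrt(2)*v - 21*sqrt(2)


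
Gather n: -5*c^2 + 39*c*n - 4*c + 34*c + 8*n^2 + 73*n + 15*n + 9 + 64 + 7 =-5*c^2 + 30*c + 8*n^2 + n*(39*c + 88) + 80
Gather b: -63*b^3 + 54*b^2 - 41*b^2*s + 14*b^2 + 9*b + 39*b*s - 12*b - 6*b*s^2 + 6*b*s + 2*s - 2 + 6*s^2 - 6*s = -63*b^3 + b^2*(68 - 41*s) + b*(-6*s^2 + 45*s - 3) + 6*s^2 - 4*s - 2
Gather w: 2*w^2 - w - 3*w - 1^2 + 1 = 2*w^2 - 4*w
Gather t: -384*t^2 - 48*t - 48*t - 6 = -384*t^2 - 96*t - 6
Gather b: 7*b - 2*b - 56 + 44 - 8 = 5*b - 20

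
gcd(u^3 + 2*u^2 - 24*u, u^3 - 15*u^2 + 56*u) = u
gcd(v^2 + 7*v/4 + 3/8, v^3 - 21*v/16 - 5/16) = v + 1/4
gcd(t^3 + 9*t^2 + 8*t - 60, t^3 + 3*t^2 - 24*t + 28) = t - 2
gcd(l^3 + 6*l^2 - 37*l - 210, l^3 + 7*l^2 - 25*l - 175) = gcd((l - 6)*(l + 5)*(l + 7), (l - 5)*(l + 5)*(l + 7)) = l^2 + 12*l + 35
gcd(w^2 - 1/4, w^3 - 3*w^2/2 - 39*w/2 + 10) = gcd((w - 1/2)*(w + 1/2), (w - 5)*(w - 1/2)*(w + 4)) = w - 1/2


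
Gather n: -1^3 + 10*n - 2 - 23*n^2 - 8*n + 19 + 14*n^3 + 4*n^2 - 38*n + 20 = 14*n^3 - 19*n^2 - 36*n + 36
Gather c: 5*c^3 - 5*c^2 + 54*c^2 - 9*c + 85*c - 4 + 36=5*c^3 + 49*c^2 + 76*c + 32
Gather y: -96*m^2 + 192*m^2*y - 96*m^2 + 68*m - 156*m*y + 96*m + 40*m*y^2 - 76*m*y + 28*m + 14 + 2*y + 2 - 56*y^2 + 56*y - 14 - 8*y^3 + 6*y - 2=-192*m^2 + 192*m - 8*y^3 + y^2*(40*m - 56) + y*(192*m^2 - 232*m + 64)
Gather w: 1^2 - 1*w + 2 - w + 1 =4 - 2*w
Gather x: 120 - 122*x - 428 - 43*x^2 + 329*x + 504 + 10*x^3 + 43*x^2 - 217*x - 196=10*x^3 - 10*x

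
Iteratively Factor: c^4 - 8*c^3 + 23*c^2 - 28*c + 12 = (c - 2)*(c^3 - 6*c^2 + 11*c - 6) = (c - 2)*(c - 1)*(c^2 - 5*c + 6) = (c - 2)^2*(c - 1)*(c - 3)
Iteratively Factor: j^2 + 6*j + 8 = (j + 2)*(j + 4)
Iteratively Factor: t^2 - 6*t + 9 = (t - 3)*(t - 3)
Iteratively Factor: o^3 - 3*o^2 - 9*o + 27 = (o + 3)*(o^2 - 6*o + 9) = (o - 3)*(o + 3)*(o - 3)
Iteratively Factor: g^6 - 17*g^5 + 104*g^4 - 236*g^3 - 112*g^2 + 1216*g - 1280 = (g - 4)*(g^5 - 13*g^4 + 52*g^3 - 28*g^2 - 224*g + 320) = (g - 4)*(g - 2)*(g^4 - 11*g^3 + 30*g^2 + 32*g - 160) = (g - 5)*(g - 4)*(g - 2)*(g^3 - 6*g^2 + 32) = (g - 5)*(g - 4)^2*(g - 2)*(g^2 - 2*g - 8) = (g - 5)*(g - 4)^3*(g - 2)*(g + 2)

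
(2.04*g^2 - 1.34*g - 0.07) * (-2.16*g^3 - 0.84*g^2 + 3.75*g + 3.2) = -4.4064*g^5 + 1.1808*g^4 + 8.9268*g^3 + 1.5618*g^2 - 4.5505*g - 0.224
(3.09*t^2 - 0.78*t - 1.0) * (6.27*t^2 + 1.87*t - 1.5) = 19.3743*t^4 + 0.8877*t^3 - 12.3636*t^2 - 0.7*t + 1.5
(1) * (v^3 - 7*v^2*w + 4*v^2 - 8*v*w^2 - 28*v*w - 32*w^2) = v^3 - 7*v^2*w + 4*v^2 - 8*v*w^2 - 28*v*w - 32*w^2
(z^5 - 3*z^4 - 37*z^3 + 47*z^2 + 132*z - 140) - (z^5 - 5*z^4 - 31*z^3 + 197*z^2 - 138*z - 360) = 2*z^4 - 6*z^3 - 150*z^2 + 270*z + 220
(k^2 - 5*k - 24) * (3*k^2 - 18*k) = 3*k^4 - 33*k^3 + 18*k^2 + 432*k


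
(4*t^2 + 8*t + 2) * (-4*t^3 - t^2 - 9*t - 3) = -16*t^5 - 36*t^4 - 52*t^3 - 86*t^2 - 42*t - 6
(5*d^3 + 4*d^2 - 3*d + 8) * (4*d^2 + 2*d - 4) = 20*d^5 + 26*d^4 - 24*d^3 + 10*d^2 + 28*d - 32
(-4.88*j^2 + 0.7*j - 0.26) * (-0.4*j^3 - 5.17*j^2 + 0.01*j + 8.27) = 1.952*j^5 + 24.9496*j^4 - 3.5638*j^3 - 39.0064*j^2 + 5.7864*j - 2.1502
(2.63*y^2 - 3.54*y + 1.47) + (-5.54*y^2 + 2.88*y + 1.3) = -2.91*y^2 - 0.66*y + 2.77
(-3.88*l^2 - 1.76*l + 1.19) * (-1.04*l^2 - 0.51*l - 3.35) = 4.0352*l^4 + 3.8092*l^3 + 12.658*l^2 + 5.2891*l - 3.9865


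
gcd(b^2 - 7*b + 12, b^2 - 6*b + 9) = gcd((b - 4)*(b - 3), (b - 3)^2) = b - 3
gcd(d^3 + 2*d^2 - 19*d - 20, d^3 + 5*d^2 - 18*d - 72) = d - 4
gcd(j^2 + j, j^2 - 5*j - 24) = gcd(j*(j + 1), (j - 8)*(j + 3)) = 1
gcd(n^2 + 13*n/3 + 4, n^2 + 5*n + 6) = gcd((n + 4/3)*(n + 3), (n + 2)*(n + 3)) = n + 3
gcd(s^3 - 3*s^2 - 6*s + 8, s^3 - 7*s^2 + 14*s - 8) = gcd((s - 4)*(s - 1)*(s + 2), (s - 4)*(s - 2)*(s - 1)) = s^2 - 5*s + 4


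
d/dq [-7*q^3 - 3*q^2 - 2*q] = -21*q^2 - 6*q - 2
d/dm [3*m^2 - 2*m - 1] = 6*m - 2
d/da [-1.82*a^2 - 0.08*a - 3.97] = -3.64*a - 0.08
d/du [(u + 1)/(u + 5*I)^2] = (-u - 2 + 5*I)/(u + 5*I)^3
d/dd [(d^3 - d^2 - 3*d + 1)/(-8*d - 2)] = (-8*d^3 + d^2 + 2*d + 7)/(2*(16*d^2 + 8*d + 1))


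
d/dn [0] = 0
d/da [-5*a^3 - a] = -15*a^2 - 1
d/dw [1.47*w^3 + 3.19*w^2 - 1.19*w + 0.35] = 4.41*w^2 + 6.38*w - 1.19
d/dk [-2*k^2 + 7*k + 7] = 7 - 4*k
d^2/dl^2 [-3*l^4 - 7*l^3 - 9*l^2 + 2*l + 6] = -36*l^2 - 42*l - 18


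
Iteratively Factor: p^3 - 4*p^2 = (p)*(p^2 - 4*p) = p^2*(p - 4)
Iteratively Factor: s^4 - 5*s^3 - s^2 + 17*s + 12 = (s - 3)*(s^3 - 2*s^2 - 7*s - 4) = (s - 4)*(s - 3)*(s^2 + 2*s + 1) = (s - 4)*(s - 3)*(s + 1)*(s + 1)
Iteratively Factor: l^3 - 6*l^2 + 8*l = (l - 4)*(l^2 - 2*l) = l*(l - 4)*(l - 2)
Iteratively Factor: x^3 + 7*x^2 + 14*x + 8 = (x + 4)*(x^2 + 3*x + 2) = (x + 2)*(x + 4)*(x + 1)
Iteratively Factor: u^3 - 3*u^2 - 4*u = (u - 4)*(u^2 + u) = u*(u - 4)*(u + 1)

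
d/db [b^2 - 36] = 2*b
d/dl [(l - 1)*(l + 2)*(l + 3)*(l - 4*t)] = 4*l^3 - 12*l^2*t + 12*l^2 - 32*l*t + 2*l - 4*t - 6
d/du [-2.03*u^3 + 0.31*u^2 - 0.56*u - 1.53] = -6.09*u^2 + 0.62*u - 0.56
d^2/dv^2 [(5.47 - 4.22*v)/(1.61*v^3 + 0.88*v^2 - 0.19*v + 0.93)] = (-65.631972*v^5 + 134.272068*v^4 + 114.880604*v^3 + 91.199442*v^2 - 33.907002*v - 10.04971)/(4.173281*v^9 + 6.843144*v^8 + 2.262855*v^7 + 6.298279*v^6 + 7.638699*v^5 + 0.548958*v^4 + 3.237632*v^3 + 2.384055*v^2 - 0.492993*v + 0.804357)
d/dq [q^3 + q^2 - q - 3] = 3*q^2 + 2*q - 1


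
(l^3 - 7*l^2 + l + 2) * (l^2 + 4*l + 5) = l^5 - 3*l^4 - 22*l^3 - 29*l^2 + 13*l + 10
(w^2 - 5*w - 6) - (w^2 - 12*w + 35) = 7*w - 41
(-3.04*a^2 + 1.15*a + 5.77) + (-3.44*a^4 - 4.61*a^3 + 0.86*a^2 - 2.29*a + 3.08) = -3.44*a^4 - 4.61*a^3 - 2.18*a^2 - 1.14*a + 8.85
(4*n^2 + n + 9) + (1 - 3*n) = 4*n^2 - 2*n + 10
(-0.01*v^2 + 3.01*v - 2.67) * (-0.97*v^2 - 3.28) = 0.0097*v^4 - 2.9197*v^3 + 2.6227*v^2 - 9.8728*v + 8.7576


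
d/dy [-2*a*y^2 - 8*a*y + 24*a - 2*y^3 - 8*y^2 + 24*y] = -4*a*y - 8*a - 6*y^2 - 16*y + 24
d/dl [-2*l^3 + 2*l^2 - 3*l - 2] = -6*l^2 + 4*l - 3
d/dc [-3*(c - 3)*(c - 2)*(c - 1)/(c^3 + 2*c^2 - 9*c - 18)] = 12*(-2*c^2 - 2*c + 7)/(c^4 + 10*c^3 + 37*c^2 + 60*c + 36)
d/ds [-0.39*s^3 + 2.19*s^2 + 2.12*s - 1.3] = -1.17*s^2 + 4.38*s + 2.12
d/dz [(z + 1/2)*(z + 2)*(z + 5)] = 3*z^2 + 15*z + 27/2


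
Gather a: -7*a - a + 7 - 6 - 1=-8*a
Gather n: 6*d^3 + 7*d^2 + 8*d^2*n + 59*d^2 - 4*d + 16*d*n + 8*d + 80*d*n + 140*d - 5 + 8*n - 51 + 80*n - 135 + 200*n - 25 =6*d^3 + 66*d^2 + 144*d + n*(8*d^2 + 96*d + 288) - 216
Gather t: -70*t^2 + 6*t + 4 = -70*t^2 + 6*t + 4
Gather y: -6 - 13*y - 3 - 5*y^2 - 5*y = -5*y^2 - 18*y - 9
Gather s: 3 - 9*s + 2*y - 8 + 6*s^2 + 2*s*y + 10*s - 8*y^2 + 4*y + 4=6*s^2 + s*(2*y + 1) - 8*y^2 + 6*y - 1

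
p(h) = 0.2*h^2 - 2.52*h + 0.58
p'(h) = 0.4*h - 2.52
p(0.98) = -1.70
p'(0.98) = -2.13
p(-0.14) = 0.94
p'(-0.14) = -2.58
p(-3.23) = 10.81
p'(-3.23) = -3.81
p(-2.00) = 6.42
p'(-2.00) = -3.32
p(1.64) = -3.01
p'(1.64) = -1.86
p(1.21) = -2.18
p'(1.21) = -2.04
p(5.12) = -7.08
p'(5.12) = -0.47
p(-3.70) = 12.64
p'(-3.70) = -4.00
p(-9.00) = 39.46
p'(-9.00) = -6.12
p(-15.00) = 83.38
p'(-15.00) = -8.52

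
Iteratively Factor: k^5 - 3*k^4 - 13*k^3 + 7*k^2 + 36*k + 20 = (k + 1)*(k^4 - 4*k^3 - 9*k^2 + 16*k + 20) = (k + 1)^2*(k^3 - 5*k^2 - 4*k + 20) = (k - 2)*(k + 1)^2*(k^2 - 3*k - 10) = (k - 2)*(k + 1)^2*(k + 2)*(k - 5)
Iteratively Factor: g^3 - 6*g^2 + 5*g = (g - 5)*(g^2 - g) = g*(g - 5)*(g - 1)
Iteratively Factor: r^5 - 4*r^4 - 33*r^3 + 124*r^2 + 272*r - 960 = (r - 5)*(r^4 + r^3 - 28*r^2 - 16*r + 192) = (r - 5)*(r - 4)*(r^3 + 5*r^2 - 8*r - 48) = (r - 5)*(r - 4)*(r - 3)*(r^2 + 8*r + 16) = (r - 5)*(r - 4)*(r - 3)*(r + 4)*(r + 4)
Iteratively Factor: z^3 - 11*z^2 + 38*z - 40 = (z - 2)*(z^2 - 9*z + 20) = (z - 5)*(z - 2)*(z - 4)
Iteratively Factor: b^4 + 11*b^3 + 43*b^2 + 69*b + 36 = (b + 3)*(b^3 + 8*b^2 + 19*b + 12) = (b + 1)*(b + 3)*(b^2 + 7*b + 12) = (b + 1)*(b + 3)^2*(b + 4)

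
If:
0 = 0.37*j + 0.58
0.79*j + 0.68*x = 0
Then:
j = -1.57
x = 1.82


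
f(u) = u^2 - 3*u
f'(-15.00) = -33.00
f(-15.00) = 270.00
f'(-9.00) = -21.00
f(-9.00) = 108.00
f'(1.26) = -0.48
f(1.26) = -2.19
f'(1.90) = 0.80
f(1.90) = -2.09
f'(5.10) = 7.20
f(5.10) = 10.71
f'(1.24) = -0.52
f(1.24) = -2.18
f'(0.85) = -1.30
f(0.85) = -1.83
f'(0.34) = -2.32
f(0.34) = -0.90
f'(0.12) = -2.76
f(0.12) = -0.35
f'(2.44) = 1.88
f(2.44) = -1.37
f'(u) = 2*u - 3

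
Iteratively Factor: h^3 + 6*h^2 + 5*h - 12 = (h + 4)*(h^2 + 2*h - 3) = (h + 3)*(h + 4)*(h - 1)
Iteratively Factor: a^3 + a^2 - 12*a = (a)*(a^2 + a - 12) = a*(a + 4)*(a - 3)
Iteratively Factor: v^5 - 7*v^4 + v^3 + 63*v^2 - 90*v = (v + 3)*(v^4 - 10*v^3 + 31*v^2 - 30*v) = (v - 2)*(v + 3)*(v^3 - 8*v^2 + 15*v) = v*(v - 2)*(v + 3)*(v^2 - 8*v + 15) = v*(v - 5)*(v - 2)*(v + 3)*(v - 3)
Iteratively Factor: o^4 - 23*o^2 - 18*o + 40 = (o + 2)*(o^3 - 2*o^2 - 19*o + 20) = (o - 5)*(o + 2)*(o^2 + 3*o - 4) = (o - 5)*(o - 1)*(o + 2)*(o + 4)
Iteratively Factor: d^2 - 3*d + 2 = (d - 2)*(d - 1)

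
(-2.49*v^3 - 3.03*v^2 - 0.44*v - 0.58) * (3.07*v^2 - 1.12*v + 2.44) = -7.6443*v^5 - 6.5133*v^4 - 4.0328*v^3 - 8.681*v^2 - 0.424*v - 1.4152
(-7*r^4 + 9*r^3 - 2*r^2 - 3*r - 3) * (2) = -14*r^4 + 18*r^3 - 4*r^2 - 6*r - 6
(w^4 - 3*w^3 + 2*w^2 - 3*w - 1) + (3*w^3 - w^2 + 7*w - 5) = w^4 + w^2 + 4*w - 6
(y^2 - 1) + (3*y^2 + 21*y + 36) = 4*y^2 + 21*y + 35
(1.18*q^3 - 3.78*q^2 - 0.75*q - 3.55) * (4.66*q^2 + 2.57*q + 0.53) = 5.4988*q^5 - 14.5822*q^4 - 12.5842*q^3 - 20.4739*q^2 - 9.521*q - 1.8815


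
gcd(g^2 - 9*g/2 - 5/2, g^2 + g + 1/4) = g + 1/2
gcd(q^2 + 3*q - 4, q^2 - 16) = q + 4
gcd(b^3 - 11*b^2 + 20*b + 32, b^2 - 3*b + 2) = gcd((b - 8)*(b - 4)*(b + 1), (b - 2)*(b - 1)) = 1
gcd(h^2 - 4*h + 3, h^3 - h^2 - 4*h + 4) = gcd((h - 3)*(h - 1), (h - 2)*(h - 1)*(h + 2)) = h - 1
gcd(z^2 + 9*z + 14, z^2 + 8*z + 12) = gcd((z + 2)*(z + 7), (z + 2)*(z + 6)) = z + 2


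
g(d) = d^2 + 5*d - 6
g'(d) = 2*d + 5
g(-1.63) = -11.49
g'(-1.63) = 1.74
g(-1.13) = -10.37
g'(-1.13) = 2.74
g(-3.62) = -11.00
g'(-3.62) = -2.24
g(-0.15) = -6.73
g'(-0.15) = 4.70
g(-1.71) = -11.63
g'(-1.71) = 1.58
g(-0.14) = -6.68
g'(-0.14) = 4.72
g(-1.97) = -11.97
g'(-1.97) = 1.06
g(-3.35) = -11.53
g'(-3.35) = -1.70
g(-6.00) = 0.00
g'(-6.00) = -7.00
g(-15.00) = 144.00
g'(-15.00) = -25.00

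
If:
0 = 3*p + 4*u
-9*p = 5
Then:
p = -5/9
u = 5/12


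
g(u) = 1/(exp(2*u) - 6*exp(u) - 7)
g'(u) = (-2*exp(2*u) + 6*exp(u))/(exp(2*u) - 6*exp(u) - 7)^2 = 2*(3 - exp(u))*exp(u)/(-exp(2*u) + 6*exp(u) + 7)^2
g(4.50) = 0.00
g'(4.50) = -0.00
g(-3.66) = -0.14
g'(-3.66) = 0.00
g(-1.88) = -0.13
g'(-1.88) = 0.01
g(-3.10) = -0.14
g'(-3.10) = 0.01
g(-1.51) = -0.12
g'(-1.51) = 0.02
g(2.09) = 0.10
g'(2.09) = -0.85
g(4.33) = 0.00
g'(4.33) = -0.00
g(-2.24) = -0.13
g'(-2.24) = 0.01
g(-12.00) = -0.14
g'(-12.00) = 0.00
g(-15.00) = -0.14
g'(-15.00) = 0.00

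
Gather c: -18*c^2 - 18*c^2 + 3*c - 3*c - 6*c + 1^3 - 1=-36*c^2 - 6*c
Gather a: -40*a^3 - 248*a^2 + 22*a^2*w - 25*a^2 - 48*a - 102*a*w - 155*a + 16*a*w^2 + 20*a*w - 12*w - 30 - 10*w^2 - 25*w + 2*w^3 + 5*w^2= -40*a^3 + a^2*(22*w - 273) + a*(16*w^2 - 82*w - 203) + 2*w^3 - 5*w^2 - 37*w - 30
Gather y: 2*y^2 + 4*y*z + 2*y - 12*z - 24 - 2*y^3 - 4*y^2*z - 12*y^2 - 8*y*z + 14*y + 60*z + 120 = -2*y^3 + y^2*(-4*z - 10) + y*(16 - 4*z) + 48*z + 96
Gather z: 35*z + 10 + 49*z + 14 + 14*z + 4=98*z + 28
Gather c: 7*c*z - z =7*c*z - z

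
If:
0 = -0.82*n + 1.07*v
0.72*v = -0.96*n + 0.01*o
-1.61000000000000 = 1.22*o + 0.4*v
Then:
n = -0.01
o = -1.32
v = -0.01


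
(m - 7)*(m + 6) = m^2 - m - 42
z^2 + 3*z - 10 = (z - 2)*(z + 5)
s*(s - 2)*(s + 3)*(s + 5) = s^4 + 6*s^3 - s^2 - 30*s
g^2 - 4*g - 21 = (g - 7)*(g + 3)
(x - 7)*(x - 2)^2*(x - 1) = x^4 - 12*x^3 + 43*x^2 - 60*x + 28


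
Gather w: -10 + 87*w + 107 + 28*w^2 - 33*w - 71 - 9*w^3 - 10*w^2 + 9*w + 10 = -9*w^3 + 18*w^2 + 63*w + 36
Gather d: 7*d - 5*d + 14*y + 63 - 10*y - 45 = 2*d + 4*y + 18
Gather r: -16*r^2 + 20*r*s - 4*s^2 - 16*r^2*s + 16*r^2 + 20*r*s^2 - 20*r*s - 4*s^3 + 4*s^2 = -16*r^2*s + 20*r*s^2 - 4*s^3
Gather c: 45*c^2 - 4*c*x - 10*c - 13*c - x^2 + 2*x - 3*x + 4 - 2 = 45*c^2 + c*(-4*x - 23) - x^2 - x + 2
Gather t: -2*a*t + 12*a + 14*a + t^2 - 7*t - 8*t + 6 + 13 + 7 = 26*a + t^2 + t*(-2*a - 15) + 26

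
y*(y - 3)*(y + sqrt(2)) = y^3 - 3*y^2 + sqrt(2)*y^2 - 3*sqrt(2)*y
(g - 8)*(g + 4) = g^2 - 4*g - 32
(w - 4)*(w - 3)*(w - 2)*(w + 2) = w^4 - 7*w^3 + 8*w^2 + 28*w - 48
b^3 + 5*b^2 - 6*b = b*(b - 1)*(b + 6)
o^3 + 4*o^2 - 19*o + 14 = (o - 2)*(o - 1)*(o + 7)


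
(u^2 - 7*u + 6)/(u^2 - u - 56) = (-u^2 + 7*u - 6)/(-u^2 + u + 56)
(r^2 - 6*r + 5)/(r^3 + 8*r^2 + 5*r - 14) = (r - 5)/(r^2 + 9*r + 14)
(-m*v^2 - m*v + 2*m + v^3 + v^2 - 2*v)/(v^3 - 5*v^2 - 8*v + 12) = (-m + v)/(v - 6)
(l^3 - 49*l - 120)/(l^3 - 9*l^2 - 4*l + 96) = (l + 5)/(l - 4)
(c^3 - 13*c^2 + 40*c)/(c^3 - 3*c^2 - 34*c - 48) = c*(c - 5)/(c^2 + 5*c + 6)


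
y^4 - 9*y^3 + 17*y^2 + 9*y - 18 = (y - 6)*(y - 3)*(y - 1)*(y + 1)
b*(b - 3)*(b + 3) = b^3 - 9*b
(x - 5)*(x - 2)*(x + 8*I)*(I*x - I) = I*x^4 - 8*x^3 - 8*I*x^3 + 64*x^2 + 17*I*x^2 - 136*x - 10*I*x + 80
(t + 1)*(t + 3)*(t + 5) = t^3 + 9*t^2 + 23*t + 15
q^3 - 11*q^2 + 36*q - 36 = (q - 6)*(q - 3)*(q - 2)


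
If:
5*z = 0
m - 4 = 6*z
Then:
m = 4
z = 0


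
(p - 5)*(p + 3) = p^2 - 2*p - 15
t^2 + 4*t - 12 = (t - 2)*(t + 6)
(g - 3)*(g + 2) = g^2 - g - 6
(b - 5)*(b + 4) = b^2 - b - 20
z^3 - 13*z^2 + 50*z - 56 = (z - 7)*(z - 4)*(z - 2)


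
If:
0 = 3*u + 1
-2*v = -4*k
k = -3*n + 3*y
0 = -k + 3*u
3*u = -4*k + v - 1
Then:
No Solution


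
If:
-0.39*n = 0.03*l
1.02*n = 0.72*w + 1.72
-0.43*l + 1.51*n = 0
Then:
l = 0.00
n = 0.00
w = -2.39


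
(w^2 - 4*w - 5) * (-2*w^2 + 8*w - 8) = -2*w^4 + 16*w^3 - 30*w^2 - 8*w + 40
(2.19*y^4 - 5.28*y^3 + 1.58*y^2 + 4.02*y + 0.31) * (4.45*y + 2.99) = 9.7455*y^5 - 16.9479*y^4 - 8.7562*y^3 + 22.6132*y^2 + 13.3993*y + 0.9269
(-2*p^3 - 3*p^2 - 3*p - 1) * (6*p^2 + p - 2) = -12*p^5 - 20*p^4 - 17*p^3 - 3*p^2 + 5*p + 2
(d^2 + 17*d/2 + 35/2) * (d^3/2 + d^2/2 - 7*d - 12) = d^5/2 + 19*d^4/4 + 6*d^3 - 251*d^2/4 - 449*d/2 - 210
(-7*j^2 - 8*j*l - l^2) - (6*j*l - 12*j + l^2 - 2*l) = -7*j^2 - 14*j*l + 12*j - 2*l^2 + 2*l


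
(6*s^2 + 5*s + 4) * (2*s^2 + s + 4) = 12*s^4 + 16*s^3 + 37*s^2 + 24*s + 16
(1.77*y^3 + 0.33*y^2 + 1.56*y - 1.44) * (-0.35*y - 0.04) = -0.6195*y^4 - 0.1863*y^3 - 0.5592*y^2 + 0.4416*y + 0.0576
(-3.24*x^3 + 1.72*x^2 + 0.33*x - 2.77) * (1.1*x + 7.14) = -3.564*x^4 - 21.2416*x^3 + 12.6438*x^2 - 0.6908*x - 19.7778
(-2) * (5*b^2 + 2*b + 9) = -10*b^2 - 4*b - 18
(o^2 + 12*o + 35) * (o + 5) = o^3 + 17*o^2 + 95*o + 175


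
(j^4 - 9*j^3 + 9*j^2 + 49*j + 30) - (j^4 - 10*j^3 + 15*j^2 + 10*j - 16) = j^3 - 6*j^2 + 39*j + 46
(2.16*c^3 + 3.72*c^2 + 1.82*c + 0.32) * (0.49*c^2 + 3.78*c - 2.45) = 1.0584*c^5 + 9.9876*c^4 + 9.6614*c^3 - 2.0776*c^2 - 3.2494*c - 0.784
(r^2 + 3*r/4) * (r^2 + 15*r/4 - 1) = r^4 + 9*r^3/2 + 29*r^2/16 - 3*r/4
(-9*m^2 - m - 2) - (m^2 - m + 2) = -10*m^2 - 4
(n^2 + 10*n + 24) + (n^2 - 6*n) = 2*n^2 + 4*n + 24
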